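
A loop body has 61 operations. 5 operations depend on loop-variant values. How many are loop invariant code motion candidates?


Invariant candidates = total - loop-dependent
= 61 - 5 = 56

56


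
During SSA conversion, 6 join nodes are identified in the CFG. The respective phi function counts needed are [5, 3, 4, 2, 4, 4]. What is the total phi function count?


Total phi functions = sum of phi functions at each join node
= 5 + 3 + 4 + 2 + 4 + 4 = 22

22


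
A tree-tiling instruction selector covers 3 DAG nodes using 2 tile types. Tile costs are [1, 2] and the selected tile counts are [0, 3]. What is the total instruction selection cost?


Total cost = sum(count_i * cost_i)
= 0*1 + 3*2
= 6

6


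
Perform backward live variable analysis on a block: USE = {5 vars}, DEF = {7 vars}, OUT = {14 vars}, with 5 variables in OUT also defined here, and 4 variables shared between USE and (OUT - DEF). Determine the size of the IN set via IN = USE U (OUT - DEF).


OUT - DEF: 14 - 5 = 9
|IN| = |USE| + |OUT - DEF| - |USE ∩ (OUT - DEF)| = 5 + 9 - 4 = 10

10


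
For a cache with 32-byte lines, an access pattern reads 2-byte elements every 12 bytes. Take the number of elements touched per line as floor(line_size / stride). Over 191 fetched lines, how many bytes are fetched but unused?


Elements per line = floor(32 / 12) = 2
Bytes used per line = 2 * 2 = 4
Wasted per line = 32 - 4 = 28
Total wasted = 28 * 191 = 5348

5348


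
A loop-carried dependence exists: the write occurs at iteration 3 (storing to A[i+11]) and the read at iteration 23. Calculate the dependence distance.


Distance = read iteration - write iteration
= 23 - 3 = 20

20


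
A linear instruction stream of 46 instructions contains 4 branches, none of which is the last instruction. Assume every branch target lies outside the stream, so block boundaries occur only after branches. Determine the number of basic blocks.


With no in-sequence branch targets, the leaders are the first instruction plus the instruction after each branch.
Number of basic blocks = branches + 1
= 4 + 1 = 5

5


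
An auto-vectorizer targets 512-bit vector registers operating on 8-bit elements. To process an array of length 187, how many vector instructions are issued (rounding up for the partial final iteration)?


Width = 512 / 8 = 64 elements per vector op
Iterations = ceil(187 / 64) = 3

3


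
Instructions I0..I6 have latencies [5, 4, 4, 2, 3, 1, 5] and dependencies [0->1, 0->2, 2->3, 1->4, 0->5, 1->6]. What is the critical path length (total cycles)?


Compute longest path through dependency graph: dist(Ik) = max over predecessors of dist + latency(Ik).
dist(I0) = latency 5 = 5
dist(I1) = dist(I0) + 4 = 5 + 4 = 9
dist(I2) = dist(I0) + 4 = 5 + 4 = 9
dist(I3) = dist(I2) + 2 = 9 + 2 = 11
dist(I4) = dist(I1) + 3 = 9 + 3 = 12
dist(I5) = dist(I0) + 1 = 5 + 1 = 6
dist(I6) = dist(I1) + 5 = 9 + 5 = 14
Critical path = max dist = 14

14


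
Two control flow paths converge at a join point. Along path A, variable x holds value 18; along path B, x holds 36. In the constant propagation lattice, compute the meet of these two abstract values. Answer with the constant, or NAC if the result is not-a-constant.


Meet operation: if both paths give the same constant, result is that constant; if they differ, result is NAC (not-a-constant).
Path A: 18, Path B: 36 -> differ
Result: not-a-constant -> NAC

NAC


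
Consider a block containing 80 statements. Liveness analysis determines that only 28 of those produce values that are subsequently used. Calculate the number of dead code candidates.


Dead code = total statements - live definitions
= 80 - 28 = 52

52


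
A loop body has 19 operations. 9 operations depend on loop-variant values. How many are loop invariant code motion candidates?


Invariant candidates = total - loop-dependent
= 19 - 9 = 10

10


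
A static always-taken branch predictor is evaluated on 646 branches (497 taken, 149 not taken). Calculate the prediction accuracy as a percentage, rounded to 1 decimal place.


Predictor: always-taken
Correct predictions = 497
Accuracy = 497 / 646 * 100 = 76.9%

76.9


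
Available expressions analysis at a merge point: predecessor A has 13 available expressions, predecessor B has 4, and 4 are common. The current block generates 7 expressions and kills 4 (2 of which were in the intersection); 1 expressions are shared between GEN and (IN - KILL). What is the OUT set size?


IN = intersection of predecessors = 4
IN - KILL = 4 - 2 = 2
|OUT| = |GEN| + |IN - KILL| - |GEN ∩ (IN - KILL)| = 7 + 2 - 1 = 8

8


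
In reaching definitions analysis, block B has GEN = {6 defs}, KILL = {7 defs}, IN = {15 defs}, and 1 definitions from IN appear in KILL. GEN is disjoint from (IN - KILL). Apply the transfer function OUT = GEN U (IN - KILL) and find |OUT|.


IN - KILL: 15 - 1 = 14 surviving definitions
OUT = GEN + surviving = 6 + 14 = 20

20


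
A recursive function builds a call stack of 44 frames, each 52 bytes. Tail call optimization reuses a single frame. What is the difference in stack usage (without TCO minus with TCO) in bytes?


Without TCO: 44 * 52 = 2288 bytes
With TCO: reuse 1 frame = 52 bytes
Savings = 2288 - 52 = 2236

2236


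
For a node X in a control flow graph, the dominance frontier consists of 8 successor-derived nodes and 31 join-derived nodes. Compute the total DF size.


DF(X) = direct successor contributions + join point contributions
= 8 + 31 = 39

39


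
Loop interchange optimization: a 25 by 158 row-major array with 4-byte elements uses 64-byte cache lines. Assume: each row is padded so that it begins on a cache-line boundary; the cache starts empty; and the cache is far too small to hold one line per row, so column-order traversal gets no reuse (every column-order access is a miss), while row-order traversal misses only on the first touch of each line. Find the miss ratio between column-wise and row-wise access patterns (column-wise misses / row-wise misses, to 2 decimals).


Each row occupies 158 * 4 = 632 bytes and starts on a line boundary, so it spans ceil(632 / 64) = 10 cache lines.
Row-major traversal misses (one per line touched): 25 * ceil(158 * 4 / 64) = 250
Column-major traversal misses (no reuse, every access misses): 25 * 158 = 3950
Ratio = 3950 / 250 = 15.8

15.8


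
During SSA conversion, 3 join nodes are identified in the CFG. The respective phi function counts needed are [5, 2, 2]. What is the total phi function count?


Total phi functions = sum of phi functions at each join node
= 5 + 2 + 2 = 9

9


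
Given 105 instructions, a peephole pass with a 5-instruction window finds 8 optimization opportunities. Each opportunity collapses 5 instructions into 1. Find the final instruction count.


Each match removes 4 instructions.
Total removed = 8 * 4 = 32
Remaining = 105 - 32 = 73

73


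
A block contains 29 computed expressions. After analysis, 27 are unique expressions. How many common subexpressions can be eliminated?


CSE count = total expressions - unique expressions
= 29 - 27 = 2

2


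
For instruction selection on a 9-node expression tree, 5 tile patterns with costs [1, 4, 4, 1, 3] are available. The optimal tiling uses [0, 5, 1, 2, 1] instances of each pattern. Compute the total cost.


Total cost = sum(count_i * cost_i)
= 0*1 + 5*4 + 1*4 + 2*1 + 1*3
= 29

29


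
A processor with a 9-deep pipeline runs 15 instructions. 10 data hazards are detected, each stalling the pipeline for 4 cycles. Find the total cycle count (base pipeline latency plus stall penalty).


Base cycles = 9 + 15 - 1 = 23
Total stalls = 10 * 4 = 40
Total = 23 + 40 = 63

63


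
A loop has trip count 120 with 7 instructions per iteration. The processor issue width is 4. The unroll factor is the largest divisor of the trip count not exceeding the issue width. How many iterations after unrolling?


Largest divisor of 120 <= 4 is 4
New iterations = 120 / 4 = 30

30


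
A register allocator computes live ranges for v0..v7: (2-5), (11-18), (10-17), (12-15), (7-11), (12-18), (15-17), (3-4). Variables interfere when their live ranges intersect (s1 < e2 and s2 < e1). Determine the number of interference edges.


Check all pairs for overlapping intervals.
Two intervals (s1,e1) and (s2,e2) overlap if s1 < e2 and s2 < e1.
v0 (2-5) vs v1..v7: overlaps v7 -> 1
v1 (11-18) vs v2..v7: overlaps v2, v3, v5, v6 -> 4
v2 (10-17) vs v3..v7: overlaps v3, v4, v5, v6 -> 4
v3 (12-15) vs v4..v7: overlaps v5 -> 1
v4 (7-11) vs v5..v7: overlaps none -> 0
v5 (12-18) vs v6..v7: overlaps v6 -> 1
v6 (15-17) vs v7: overlaps none -> 0
Total overlapping pairs = 1 + 4 + 4 + 1 + 0 + 1 + 0 = 11

11


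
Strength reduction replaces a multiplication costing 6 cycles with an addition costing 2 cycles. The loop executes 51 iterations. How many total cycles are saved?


Per-iteration saving = 6 - 2 = 4
Total saved = 51 * 4 = 204

204


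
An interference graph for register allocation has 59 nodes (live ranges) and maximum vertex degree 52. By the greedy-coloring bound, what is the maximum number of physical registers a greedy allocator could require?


Greedy coloring never needs more than (max_degree + 1) colors: when coloring a vertex, at most max_degree neighbors are already colored.
Upper bound = 52 + 1 = 53

53


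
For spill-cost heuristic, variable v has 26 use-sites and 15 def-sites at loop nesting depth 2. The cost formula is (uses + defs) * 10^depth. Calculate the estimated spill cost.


uses + defs = 26 + 15 = 41
10^2 = 100
Spill cost = 41 * 100 = 4100

4100


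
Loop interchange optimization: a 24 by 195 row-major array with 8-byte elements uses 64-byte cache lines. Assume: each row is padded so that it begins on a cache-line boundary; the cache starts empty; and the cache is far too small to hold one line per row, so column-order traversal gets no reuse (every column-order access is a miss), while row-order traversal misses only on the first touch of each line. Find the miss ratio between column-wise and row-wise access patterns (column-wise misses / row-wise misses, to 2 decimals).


Each row occupies 195 * 8 = 1560 bytes and starts on a line boundary, so it spans ceil(1560 / 64) = 25 cache lines.
Row-major traversal misses (one per line touched): 24 * ceil(195 * 8 / 64) = 600
Column-major traversal misses (no reuse, every access misses): 24 * 195 = 4680
Ratio = 4680 / 600 = 7.8

7.8


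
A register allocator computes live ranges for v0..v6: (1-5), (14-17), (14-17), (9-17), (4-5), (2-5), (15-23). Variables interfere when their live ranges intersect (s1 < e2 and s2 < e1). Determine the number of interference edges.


Check all pairs for overlapping intervals.
Two intervals (s1,e1) and (s2,e2) overlap if s1 < e2 and s2 < e1.
v0 (1-5) vs v1..v6: overlaps v4, v5 -> 2
v1 (14-17) vs v2..v6: overlaps v2, v3, v6 -> 3
v2 (14-17) vs v3..v6: overlaps v3, v6 -> 2
v3 (9-17) vs v4..v6: overlaps v6 -> 1
v4 (4-5) vs v5..v6: overlaps v5 -> 1
v5 (2-5) vs v6: overlaps none -> 0
Total overlapping pairs = 2 + 3 + 2 + 1 + 1 + 0 = 9

9


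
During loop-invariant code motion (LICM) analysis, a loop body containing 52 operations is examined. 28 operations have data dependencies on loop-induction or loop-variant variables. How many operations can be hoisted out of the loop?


Invariant candidates = total - loop-dependent
= 52 - 28 = 24

24


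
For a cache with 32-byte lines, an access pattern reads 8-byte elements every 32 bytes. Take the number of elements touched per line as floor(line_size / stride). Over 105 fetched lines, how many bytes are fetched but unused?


Elements per line = floor(32 / 32) = 1
Bytes used per line = 1 * 8 = 8
Wasted per line = 32 - 8 = 24
Total wasted = 24 * 105 = 2520

2520


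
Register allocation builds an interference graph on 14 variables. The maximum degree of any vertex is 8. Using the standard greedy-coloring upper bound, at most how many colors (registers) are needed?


Greedy coloring never needs more than (max_degree + 1) colors: when coloring a vertex, at most max_degree neighbors are already colored.
Upper bound = 8 + 1 = 9

9


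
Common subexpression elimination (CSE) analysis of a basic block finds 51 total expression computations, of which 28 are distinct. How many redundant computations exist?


CSE count = total expressions - unique expressions
= 51 - 28 = 23

23


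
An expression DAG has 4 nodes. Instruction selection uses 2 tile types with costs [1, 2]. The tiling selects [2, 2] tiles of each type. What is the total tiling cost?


Total cost = sum(count_i * cost_i)
= 2*1 + 2*2
= 6

6


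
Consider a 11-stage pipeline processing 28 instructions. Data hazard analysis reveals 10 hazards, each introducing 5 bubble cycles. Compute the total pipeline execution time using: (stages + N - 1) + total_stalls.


Base cycles = 11 + 28 - 1 = 38
Total stalls = 10 * 5 = 50
Total = 38 + 50 = 88

88


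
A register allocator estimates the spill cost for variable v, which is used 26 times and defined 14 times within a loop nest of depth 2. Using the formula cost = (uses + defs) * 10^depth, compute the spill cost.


uses + defs = 26 + 14 = 40
10^2 = 100
Spill cost = 40 * 100 = 4000

4000


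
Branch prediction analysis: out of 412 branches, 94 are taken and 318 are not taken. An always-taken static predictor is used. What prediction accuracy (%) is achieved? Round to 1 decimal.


Predictor: always-taken
Correct predictions = 94
Accuracy = 94 / 412 * 100 = 22.8%

22.8


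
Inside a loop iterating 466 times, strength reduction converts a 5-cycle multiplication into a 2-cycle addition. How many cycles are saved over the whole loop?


Per-iteration saving = 5 - 2 = 3
Total saved = 466 * 3 = 1398

1398


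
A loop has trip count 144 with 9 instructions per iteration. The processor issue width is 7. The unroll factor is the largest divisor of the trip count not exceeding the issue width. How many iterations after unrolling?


Largest divisor of 144 <= 7 is 6
New iterations = 144 / 6 = 24

24


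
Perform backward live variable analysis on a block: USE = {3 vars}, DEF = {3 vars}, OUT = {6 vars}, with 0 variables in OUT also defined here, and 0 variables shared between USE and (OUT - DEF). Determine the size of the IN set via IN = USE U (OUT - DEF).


OUT - DEF: 6 - 0 = 6
|IN| = |USE| + |OUT - DEF| - |USE ∩ (OUT - DEF)| = 3 + 6 - 0 = 9

9


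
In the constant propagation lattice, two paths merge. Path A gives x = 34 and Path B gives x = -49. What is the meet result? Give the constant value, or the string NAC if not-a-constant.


Meet operation: if both paths give the same constant, result is that constant; if they differ, result is NAC (not-a-constant).
Path A: 34, Path B: -49 -> differ
Result: not-a-constant -> NAC

NAC


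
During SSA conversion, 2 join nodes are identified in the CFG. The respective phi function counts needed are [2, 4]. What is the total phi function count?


Total phi functions = sum of phi functions at each join node
= 2 + 4 = 6

6


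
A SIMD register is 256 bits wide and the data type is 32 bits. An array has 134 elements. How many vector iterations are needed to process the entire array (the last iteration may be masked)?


Width = 256 / 32 = 8 elements per vector op
Iterations = ceil(134 / 8) = 17

17


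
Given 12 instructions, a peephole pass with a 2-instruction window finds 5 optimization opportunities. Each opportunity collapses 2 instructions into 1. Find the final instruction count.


Each match removes 1 instructions.
Total removed = 5 * 1 = 5
Remaining = 12 - 5 = 7

7


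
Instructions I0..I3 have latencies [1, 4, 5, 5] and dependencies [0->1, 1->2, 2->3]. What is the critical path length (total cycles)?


Compute longest path through dependency graph: dist(Ik) = max over predecessors of dist + latency(Ik).
dist(I0) = latency 1 = 1
dist(I1) = dist(I0) + 4 = 1 + 4 = 5
dist(I2) = dist(I1) + 5 = 5 + 5 = 10
dist(I3) = dist(I2) + 5 = 10 + 5 = 15
Critical path = max dist = 15

15


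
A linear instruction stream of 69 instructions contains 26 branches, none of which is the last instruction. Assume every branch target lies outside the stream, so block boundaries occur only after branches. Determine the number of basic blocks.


With no in-sequence branch targets, the leaders are the first instruction plus the instruction after each branch.
Number of basic blocks = branches + 1
= 26 + 1 = 27

27


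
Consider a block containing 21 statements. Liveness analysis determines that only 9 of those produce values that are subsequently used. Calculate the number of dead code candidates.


Dead code = total statements - live definitions
= 21 - 9 = 12

12


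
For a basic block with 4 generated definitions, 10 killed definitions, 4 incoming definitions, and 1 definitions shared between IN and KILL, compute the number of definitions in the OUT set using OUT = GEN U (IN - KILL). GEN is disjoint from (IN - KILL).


IN - KILL: 4 - 1 = 3 surviving definitions
OUT = GEN + surviving = 4 + 3 = 7

7


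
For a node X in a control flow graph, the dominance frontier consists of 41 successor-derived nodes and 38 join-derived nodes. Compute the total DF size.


DF(X) = direct successor contributions + join point contributions
= 41 + 38 = 79

79


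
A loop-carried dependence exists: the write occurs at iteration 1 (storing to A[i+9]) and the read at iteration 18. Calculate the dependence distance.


Distance = read iteration - write iteration
= 18 - 1 = 17

17


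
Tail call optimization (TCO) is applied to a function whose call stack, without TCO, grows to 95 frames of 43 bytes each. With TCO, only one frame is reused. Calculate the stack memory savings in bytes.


Without TCO: 95 * 43 = 4085 bytes
With TCO: reuse 1 frame = 43 bytes
Savings = 4085 - 43 = 4042

4042


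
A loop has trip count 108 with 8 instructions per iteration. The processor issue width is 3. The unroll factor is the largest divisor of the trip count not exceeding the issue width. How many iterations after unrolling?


Largest divisor of 108 <= 3 is 3
New iterations = 108 / 3 = 36

36


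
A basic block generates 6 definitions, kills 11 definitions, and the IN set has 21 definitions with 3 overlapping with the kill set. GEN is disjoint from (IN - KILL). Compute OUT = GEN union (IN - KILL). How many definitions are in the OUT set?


IN - KILL: 21 - 3 = 18 surviving definitions
OUT = GEN + surviving = 6 + 18 = 24

24


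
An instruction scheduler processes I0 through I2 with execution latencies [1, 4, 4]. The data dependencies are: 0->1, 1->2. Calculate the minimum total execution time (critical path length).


Compute longest path through dependency graph: dist(Ik) = max over predecessors of dist + latency(Ik).
dist(I0) = latency 1 = 1
dist(I1) = dist(I0) + 4 = 1 + 4 = 5
dist(I2) = dist(I1) + 4 = 5 + 4 = 9
Critical path = max dist = 9

9


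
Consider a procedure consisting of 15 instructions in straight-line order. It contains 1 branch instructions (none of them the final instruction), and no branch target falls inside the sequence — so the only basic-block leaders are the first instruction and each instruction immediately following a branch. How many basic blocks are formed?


With no in-sequence branch targets, the leaders are the first instruction plus the instruction after each branch.
Number of basic blocks = branches + 1
= 1 + 1 = 2

2


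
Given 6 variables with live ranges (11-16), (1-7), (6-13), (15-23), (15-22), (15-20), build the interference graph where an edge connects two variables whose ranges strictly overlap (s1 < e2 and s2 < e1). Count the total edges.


Check all pairs for overlapping intervals.
Two intervals (s1,e1) and (s2,e2) overlap if s1 < e2 and s2 < e1.
v0 (11-16) vs v1..v5: overlaps v2, v3, v4, v5 -> 4
v1 (1-7) vs v2..v5: overlaps v2 -> 1
v2 (6-13) vs v3..v5: overlaps none -> 0
v3 (15-23) vs v4..v5: overlaps v4, v5 -> 2
v4 (15-22) vs v5: overlaps v5 -> 1
Total overlapping pairs = 4 + 1 + 0 + 2 + 1 = 8

8


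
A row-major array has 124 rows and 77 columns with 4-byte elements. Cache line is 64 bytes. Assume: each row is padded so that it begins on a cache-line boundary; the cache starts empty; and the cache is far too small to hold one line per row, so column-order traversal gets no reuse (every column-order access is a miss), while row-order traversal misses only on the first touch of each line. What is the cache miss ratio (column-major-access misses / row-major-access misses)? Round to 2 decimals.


Each row occupies 77 * 4 = 308 bytes and starts on a line boundary, so it spans ceil(308 / 64) = 5 cache lines.
Row-major traversal misses (one per line touched): 124 * ceil(77 * 4 / 64) = 620
Column-major traversal misses (no reuse, every access misses): 124 * 77 = 9548
Ratio = 9548 / 620 = 15.4

15.4


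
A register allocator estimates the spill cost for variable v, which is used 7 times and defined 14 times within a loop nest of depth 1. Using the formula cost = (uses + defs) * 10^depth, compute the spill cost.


uses + defs = 7 + 14 = 21
10^1 = 10
Spill cost = 21 * 10 = 210

210


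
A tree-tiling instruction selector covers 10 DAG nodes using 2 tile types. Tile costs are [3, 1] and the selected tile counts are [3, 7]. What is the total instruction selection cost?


Total cost = sum(count_i * cost_i)
= 3*3 + 7*1
= 16

16


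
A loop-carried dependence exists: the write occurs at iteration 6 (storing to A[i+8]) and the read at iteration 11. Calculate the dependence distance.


Distance = read iteration - write iteration
= 11 - 6 = 5

5


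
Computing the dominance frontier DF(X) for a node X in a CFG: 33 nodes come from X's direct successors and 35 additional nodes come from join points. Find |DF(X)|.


DF(X) = direct successor contributions + join point contributions
= 33 + 35 = 68

68


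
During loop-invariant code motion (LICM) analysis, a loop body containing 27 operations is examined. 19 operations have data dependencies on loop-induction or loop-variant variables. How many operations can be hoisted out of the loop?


Invariant candidates = total - loop-dependent
= 27 - 19 = 8

8


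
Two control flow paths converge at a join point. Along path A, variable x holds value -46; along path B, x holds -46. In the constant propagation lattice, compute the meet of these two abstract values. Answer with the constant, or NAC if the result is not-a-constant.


Meet operation: if both paths give the same constant, result is that constant; if they differ, result is NAC (not-a-constant).
Path A: -46, Path B: -46 -> equal
Result: constant -> -46

-46


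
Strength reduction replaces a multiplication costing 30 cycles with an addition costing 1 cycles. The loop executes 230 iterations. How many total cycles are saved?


Per-iteration saving = 30 - 1 = 29
Total saved = 230 * 29 = 6670

6670


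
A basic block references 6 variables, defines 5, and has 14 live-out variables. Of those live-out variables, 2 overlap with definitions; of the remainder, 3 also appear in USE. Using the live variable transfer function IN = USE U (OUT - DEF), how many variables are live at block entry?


OUT - DEF: 14 - 2 = 12
|IN| = |USE| + |OUT - DEF| - |USE ∩ (OUT - DEF)| = 6 + 12 - 3 = 15

15


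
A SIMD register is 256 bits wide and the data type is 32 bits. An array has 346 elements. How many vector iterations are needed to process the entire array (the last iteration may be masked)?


Width = 256 / 32 = 8 elements per vector op
Iterations = ceil(346 / 8) = 44

44


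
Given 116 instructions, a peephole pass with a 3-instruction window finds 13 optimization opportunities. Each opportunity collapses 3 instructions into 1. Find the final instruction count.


Each match removes 2 instructions.
Total removed = 13 * 2 = 26
Remaining = 116 - 26 = 90

90


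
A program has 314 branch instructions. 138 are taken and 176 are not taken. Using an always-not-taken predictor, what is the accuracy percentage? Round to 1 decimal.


Predictor: always-not-taken
Correct predictions = 176
Accuracy = 176 / 314 * 100 = 56.1%

56.1


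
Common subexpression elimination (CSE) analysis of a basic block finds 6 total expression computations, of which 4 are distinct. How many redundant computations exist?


CSE count = total expressions - unique expressions
= 6 - 4 = 2

2


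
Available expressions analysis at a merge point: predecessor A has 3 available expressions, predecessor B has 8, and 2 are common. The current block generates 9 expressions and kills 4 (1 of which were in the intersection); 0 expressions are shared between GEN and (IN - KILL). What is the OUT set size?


IN = intersection of predecessors = 2
IN - KILL = 2 - 1 = 1
|OUT| = |GEN| + |IN - KILL| - |GEN ∩ (IN - KILL)| = 9 + 1 - 0 = 10

10


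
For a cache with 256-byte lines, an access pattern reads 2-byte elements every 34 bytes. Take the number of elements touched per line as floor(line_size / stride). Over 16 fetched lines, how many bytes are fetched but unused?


Elements per line = floor(256 / 34) = 7
Bytes used per line = 7 * 2 = 14
Wasted per line = 256 - 14 = 242
Total wasted = 242 * 16 = 3872

3872


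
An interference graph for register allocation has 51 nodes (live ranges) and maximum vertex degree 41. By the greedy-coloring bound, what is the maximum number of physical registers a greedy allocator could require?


Greedy coloring never needs more than (max_degree + 1) colors: when coloring a vertex, at most max_degree neighbors are already colored.
Upper bound = 41 + 1 = 42

42


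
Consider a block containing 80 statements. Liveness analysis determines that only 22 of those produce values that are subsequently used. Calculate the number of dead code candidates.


Dead code = total statements - live definitions
= 80 - 22 = 58

58


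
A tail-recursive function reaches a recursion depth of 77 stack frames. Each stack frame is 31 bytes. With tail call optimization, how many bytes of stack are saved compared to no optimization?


Without TCO: 77 * 31 = 2387 bytes
With TCO: reuse 1 frame = 31 bytes
Savings = 2387 - 31 = 2356

2356


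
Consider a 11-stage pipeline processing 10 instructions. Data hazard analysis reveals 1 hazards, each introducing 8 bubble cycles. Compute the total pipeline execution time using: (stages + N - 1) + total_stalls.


Base cycles = 11 + 10 - 1 = 20
Total stalls = 1 * 8 = 8
Total = 20 + 8 = 28

28


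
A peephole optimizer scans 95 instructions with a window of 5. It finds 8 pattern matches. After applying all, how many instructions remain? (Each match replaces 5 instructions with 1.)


Each match removes 4 instructions.
Total removed = 8 * 4 = 32
Remaining = 95 - 32 = 63

63


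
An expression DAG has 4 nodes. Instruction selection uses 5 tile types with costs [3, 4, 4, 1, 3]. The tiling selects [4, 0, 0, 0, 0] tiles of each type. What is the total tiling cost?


Total cost = sum(count_i * cost_i)
= 4*3 + 0*4 + 0*4 + 0*1 + 0*3
= 12

12


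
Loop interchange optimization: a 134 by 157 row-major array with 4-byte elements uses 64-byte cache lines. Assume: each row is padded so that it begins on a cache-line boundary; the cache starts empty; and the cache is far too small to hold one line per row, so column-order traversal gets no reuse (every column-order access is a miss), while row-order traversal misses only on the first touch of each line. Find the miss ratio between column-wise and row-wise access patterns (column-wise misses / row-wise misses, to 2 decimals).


Each row occupies 157 * 4 = 628 bytes and starts on a line boundary, so it spans ceil(628 / 64) = 10 cache lines.
Row-major traversal misses (one per line touched): 134 * ceil(157 * 4 / 64) = 1340
Column-major traversal misses (no reuse, every access misses): 134 * 157 = 21038
Ratio = 21038 / 1340 = 15.7

15.7


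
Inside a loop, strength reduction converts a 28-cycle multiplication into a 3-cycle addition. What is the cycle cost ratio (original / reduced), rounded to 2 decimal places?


Ratio = mult_cost / add_cost = 28 / 3 = 9.33

9.33


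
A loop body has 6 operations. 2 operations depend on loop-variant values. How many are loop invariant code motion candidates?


Invariant candidates = total - loop-dependent
= 6 - 2 = 4

4


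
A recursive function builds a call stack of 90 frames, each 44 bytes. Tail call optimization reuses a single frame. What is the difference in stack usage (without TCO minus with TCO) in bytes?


Without TCO: 90 * 44 = 3960 bytes
With TCO: reuse 1 frame = 44 bytes
Savings = 3960 - 44 = 3916

3916


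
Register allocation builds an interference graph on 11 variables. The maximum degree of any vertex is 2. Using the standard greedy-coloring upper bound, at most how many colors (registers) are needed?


Greedy coloring never needs more than (max_degree + 1) colors: when coloring a vertex, at most max_degree neighbors are already colored.
Upper bound = 2 + 1 = 3

3


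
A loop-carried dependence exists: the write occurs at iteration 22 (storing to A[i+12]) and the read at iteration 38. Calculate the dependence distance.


Distance = read iteration - write iteration
= 38 - 22 = 16

16


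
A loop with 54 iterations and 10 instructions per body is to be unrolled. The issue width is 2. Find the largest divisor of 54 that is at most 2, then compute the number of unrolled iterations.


Largest divisor of 54 <= 2 is 2
New iterations = 54 / 2 = 27

27


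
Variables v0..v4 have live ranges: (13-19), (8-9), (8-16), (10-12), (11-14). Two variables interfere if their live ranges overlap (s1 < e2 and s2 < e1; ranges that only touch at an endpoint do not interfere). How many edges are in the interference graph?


Check all pairs for overlapping intervals.
Two intervals (s1,e1) and (s2,e2) overlap if s1 < e2 and s2 < e1.
v0 (13-19) vs v1..v4: overlaps v2, v4 -> 2
v1 (8-9) vs v2..v4: overlaps v2 -> 1
v2 (8-16) vs v3..v4: overlaps v3, v4 -> 2
v3 (10-12) vs v4: overlaps v4 -> 1
Total overlapping pairs = 2 + 1 + 2 + 1 = 6

6


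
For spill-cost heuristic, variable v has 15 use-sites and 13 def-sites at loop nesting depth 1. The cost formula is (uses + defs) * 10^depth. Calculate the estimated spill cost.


uses + defs = 15 + 13 = 28
10^1 = 10
Spill cost = 28 * 10 = 280

280


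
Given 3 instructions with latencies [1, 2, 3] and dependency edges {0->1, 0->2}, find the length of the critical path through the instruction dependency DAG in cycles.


Compute longest path through dependency graph: dist(Ik) = max over predecessors of dist + latency(Ik).
dist(I0) = latency 1 = 1
dist(I1) = dist(I0) + 2 = 1 + 2 = 3
dist(I2) = dist(I0) + 3 = 1 + 3 = 4
Critical path = max dist = 4

4


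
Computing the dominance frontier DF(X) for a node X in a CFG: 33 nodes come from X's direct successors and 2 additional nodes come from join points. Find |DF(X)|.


DF(X) = direct successor contributions + join point contributions
= 33 + 2 = 35

35


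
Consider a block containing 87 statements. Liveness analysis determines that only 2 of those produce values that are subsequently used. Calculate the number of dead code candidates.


Dead code = total statements - live definitions
= 87 - 2 = 85

85


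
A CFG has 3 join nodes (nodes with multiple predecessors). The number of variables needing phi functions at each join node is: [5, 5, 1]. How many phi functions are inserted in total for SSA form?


Total phi functions = sum of phi functions at each join node
= 5 + 5 + 1 = 11

11


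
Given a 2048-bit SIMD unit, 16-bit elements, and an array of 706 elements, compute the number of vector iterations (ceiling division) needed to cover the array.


Width = 2048 / 16 = 128 elements per vector op
Iterations = ceil(706 / 128) = 6

6


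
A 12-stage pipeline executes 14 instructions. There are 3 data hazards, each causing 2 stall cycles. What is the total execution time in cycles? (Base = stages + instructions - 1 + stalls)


Base cycles = 12 + 14 - 1 = 25
Total stalls = 3 * 2 = 6
Total = 25 + 6 = 31

31


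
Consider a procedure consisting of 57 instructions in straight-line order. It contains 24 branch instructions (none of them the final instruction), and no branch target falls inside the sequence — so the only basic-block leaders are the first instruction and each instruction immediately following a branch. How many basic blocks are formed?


With no in-sequence branch targets, the leaders are the first instruction plus the instruction after each branch.
Number of basic blocks = branches + 1
= 24 + 1 = 25

25


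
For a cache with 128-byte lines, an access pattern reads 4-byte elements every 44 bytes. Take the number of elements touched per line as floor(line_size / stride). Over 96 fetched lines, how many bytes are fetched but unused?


Elements per line = floor(128 / 44) = 2
Bytes used per line = 2 * 4 = 8
Wasted per line = 128 - 8 = 120
Total wasted = 120 * 96 = 11520

11520


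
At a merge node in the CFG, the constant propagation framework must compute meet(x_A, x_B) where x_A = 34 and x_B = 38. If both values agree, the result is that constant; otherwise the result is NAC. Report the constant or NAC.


Meet operation: if both paths give the same constant, result is that constant; if they differ, result is NAC (not-a-constant).
Path A: 34, Path B: 38 -> differ
Result: not-a-constant -> NAC

NAC


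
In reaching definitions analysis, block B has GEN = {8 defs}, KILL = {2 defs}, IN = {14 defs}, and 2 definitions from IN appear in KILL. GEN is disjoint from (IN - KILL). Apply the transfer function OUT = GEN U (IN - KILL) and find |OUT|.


IN - KILL: 14 - 2 = 12 surviving definitions
OUT = GEN + surviving = 8 + 12 = 20

20


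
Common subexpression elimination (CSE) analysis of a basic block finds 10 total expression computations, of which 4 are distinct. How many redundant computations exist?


CSE count = total expressions - unique expressions
= 10 - 4 = 6

6


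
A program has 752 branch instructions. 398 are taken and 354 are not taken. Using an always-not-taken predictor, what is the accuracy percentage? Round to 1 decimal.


Predictor: always-not-taken
Correct predictions = 354
Accuracy = 354 / 752 * 100 = 47.1%

47.1


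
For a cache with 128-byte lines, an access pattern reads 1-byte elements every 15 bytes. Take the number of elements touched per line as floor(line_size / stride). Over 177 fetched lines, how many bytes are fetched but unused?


Elements per line = floor(128 / 15) = 8
Bytes used per line = 8 * 1 = 8
Wasted per line = 128 - 8 = 120
Total wasted = 120 * 177 = 21240

21240


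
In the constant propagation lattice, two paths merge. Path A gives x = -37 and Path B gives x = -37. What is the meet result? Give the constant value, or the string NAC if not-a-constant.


Meet operation: if both paths give the same constant, result is that constant; if they differ, result is NAC (not-a-constant).
Path A: -37, Path B: -37 -> equal
Result: constant -> -37

-37


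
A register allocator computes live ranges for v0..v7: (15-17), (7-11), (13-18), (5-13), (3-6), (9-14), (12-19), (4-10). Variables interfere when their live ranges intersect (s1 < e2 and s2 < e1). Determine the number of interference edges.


Check all pairs for overlapping intervals.
Two intervals (s1,e1) and (s2,e2) overlap if s1 < e2 and s2 < e1.
v0 (15-17) vs v1..v7: overlaps v2, v6 -> 2
v1 (7-11) vs v2..v7: overlaps v3, v5, v7 -> 3
v2 (13-18) vs v3..v7: overlaps v5, v6 -> 2
v3 (5-13) vs v4..v7: overlaps v4, v5, v6, v7 -> 4
v4 (3-6) vs v5..v7: overlaps v7 -> 1
v5 (9-14) vs v6..v7: overlaps v6, v7 -> 2
v6 (12-19) vs v7: overlaps none -> 0
Total overlapping pairs = 2 + 3 + 2 + 4 + 1 + 2 + 0 = 14

14


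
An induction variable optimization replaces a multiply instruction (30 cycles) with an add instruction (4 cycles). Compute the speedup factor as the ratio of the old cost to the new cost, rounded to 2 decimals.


Ratio = mult_cost / add_cost = 30 / 4 = 7.5

7.5


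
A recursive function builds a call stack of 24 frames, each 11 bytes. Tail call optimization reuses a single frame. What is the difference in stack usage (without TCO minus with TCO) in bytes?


Without TCO: 24 * 11 = 264 bytes
With TCO: reuse 1 frame = 11 bytes
Savings = 264 - 11 = 253

253


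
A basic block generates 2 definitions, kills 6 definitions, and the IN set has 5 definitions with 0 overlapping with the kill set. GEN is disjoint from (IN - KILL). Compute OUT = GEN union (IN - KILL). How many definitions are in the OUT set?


IN - KILL: 5 - 0 = 5 surviving definitions
OUT = GEN + surviving = 2 + 5 = 7

7


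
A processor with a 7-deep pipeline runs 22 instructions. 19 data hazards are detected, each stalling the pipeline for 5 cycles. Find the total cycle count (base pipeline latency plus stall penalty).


Base cycles = 7 + 22 - 1 = 28
Total stalls = 19 * 5 = 95
Total = 28 + 95 = 123

123


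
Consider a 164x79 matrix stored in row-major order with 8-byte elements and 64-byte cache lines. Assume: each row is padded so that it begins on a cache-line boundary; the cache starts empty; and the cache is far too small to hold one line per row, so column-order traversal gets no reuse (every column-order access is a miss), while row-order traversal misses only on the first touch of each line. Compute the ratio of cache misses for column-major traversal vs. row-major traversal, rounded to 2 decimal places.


Each row occupies 79 * 8 = 632 bytes and starts on a line boundary, so it spans ceil(632 / 64) = 10 cache lines.
Row-major traversal misses (one per line touched): 164 * ceil(79 * 8 / 64) = 1640
Column-major traversal misses (no reuse, every access misses): 164 * 79 = 12956
Ratio = 12956 / 1640 = 7.9

7.9


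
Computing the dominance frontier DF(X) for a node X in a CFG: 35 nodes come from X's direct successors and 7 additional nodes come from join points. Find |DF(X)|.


DF(X) = direct successor contributions + join point contributions
= 35 + 7 = 42

42


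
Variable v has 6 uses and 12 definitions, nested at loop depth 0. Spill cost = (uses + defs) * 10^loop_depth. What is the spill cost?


uses + defs = 6 + 12 = 18
10^0 = 1
Spill cost = 18 * 1 = 18

18


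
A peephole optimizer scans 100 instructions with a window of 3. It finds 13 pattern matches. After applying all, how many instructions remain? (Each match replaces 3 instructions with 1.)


Each match removes 2 instructions.
Total removed = 13 * 2 = 26
Remaining = 100 - 26 = 74

74


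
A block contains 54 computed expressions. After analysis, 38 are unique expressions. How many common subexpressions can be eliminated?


CSE count = total expressions - unique expressions
= 54 - 38 = 16

16


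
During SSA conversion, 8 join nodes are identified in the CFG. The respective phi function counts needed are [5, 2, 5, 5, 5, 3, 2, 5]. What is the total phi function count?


Total phi functions = sum of phi functions at each join node
= 5 + 2 + 5 + 5 + 5 + 3 + 2 + 5 = 32

32


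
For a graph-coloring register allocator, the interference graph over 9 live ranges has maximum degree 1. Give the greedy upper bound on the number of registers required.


Greedy coloring never needs more than (max_degree + 1) colors: when coloring a vertex, at most max_degree neighbors are already colored.
Upper bound = 1 + 1 = 2

2


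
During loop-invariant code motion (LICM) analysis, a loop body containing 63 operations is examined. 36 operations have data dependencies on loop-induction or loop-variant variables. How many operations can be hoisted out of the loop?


Invariant candidates = total - loop-dependent
= 63 - 36 = 27

27


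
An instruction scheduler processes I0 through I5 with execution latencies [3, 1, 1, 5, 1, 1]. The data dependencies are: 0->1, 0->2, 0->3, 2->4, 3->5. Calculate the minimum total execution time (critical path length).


Compute longest path through dependency graph: dist(Ik) = max over predecessors of dist + latency(Ik).
dist(I0) = latency 3 = 3
dist(I1) = dist(I0) + 1 = 3 + 1 = 4
dist(I2) = dist(I0) + 1 = 3 + 1 = 4
dist(I3) = dist(I0) + 5 = 3 + 5 = 8
dist(I4) = dist(I2) + 1 = 4 + 1 = 5
dist(I5) = dist(I3) + 1 = 8 + 1 = 9
Critical path = max dist = 9

9
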